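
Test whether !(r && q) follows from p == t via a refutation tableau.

No

Initial set: {T (p == t); F !(r && q)}.
F !(r && q): α-rule — add T r, T q.
T (p == t): β-rule — branch into T p, T t  //  F p, F t.
  branch 1 (add T p, T t):
    ○ open, literals {p=1, q=1, r=1, t=1}.
  branch 2 (add F p, F t):
    ○ open, literals {p=0, q=1, r=1, t=0}.
0 branches closed, 2 open.
An open branch gives a countermodel: p=1, q=1, r=1, t=1 (unmentioned atoms arbitrary); the premises hold there but the conclusion fails.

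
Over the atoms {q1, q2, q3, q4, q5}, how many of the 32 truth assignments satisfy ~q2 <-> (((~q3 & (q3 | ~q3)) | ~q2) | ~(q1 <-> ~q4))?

20

Initial set: {T (~q2 <-> (((~q3 & (q3 | ~q3)) | ~q2) | ~(q1 <-> ~q4)))}.
T (~q2 <-> (((~q3 & (q3 | ~q3)) | ~q2) | ~(q1 <-> ~q4))): β-rule — branch into T ~q2, T (((~q3 & (q3 | ~q3)) | ~q2) | ~(q1 <-> ~q4))  //  F ~q2, F (((~q3 & (q3 | ~q3)) | ~q2) | ~(q1 <-> ~q4)).
  branch 1 (add T ~q2, T (((~q3 & (q3 | ~q3)) | ~q2) | ~(q1 <-> ~q4))):
    T (((~q3 & (q3 | ~q3)) | ~q2) | ~(q1 <-> ~q4)): β-rule — branch into T ((~q3 & (q3 | ~q3)) | ~q2)  //  T ~(q1 <-> ~q4).
      branch 1.1 (add T ((~q3 & (q3 | ~q3)) | ~q2)):
        T ((~q3 & (q3 | ~q3)) | ~q2): β-rule — branch into T (~q3 & (q3 | ~q3))  //  T ~q2.
          branch 1.1.1 (add T (~q3 & (q3 | ~q3))):
            T (~q3 & (q3 | ~q3)): α-rule — add T ~q3, T (q3 | ~q3).
            T (q3 | ~q3): β-rule — branch into T q3  //  T ~q3.
              branch 1.1.1.1 (add T q3):
                × closes — contains both q3 and ~q3.
              branch 1.1.1.2 (add T ~q3):
                ○ open, literals {q2=false, q3=false}.
          branch 1.1.2 (add T ~q2):
            ○ open, literals {q2=false}.
      branch 1.2 (add T ~(q1 <-> ~q4)):
        T ~(q1 <-> ~q4): β-rule — branch into T q1, F ~q4  //  F q1, T ~q4.
          branch 1.2.1 (add T q1, F ~q4):
            ○ open, literals {q1=true, q2=false, q4=true}.
          branch 1.2.2 (add F q1, T ~q4):
            ○ open, literals {q1=false, q2=false, q4=false}.
  branch 2 (add F ~q2, F (((~q3 & (q3 | ~q3)) | ~q2) | ~(q1 <-> ~q4))):
    F (((~q3 & (q3 | ~q3)) | ~q2) | ~(q1 <-> ~q4)): α-rule — add F ((~q3 & (q3 | ~q3)) | ~q2), F ~(q1 <-> ~q4).
    F ((~q3 & (q3 | ~q3)) | ~q2): α-rule — add F (~q3 & (q3 | ~q3)), F ~q2.
    F ~(q1 <-> ~q4): β-rule — branch into T q1, T ~q4  //  F q1, F ~q4.
      branch 2.1 (add T q1, T ~q4):
        F (~q3 & (q3 | ~q3)): β-rule — branch into F ~q3  //  F (q3 | ~q3).
          branch 2.1.1 (add F ~q3):
            ○ open, literals {q1=true, q2=true, q3=true, q4=false}.
          branch 2.1.2 (add F (q3 | ~q3)):
            F (q3 | ~q3): α-rule — add F q3, F ~q3.
            × closes — contains both q3 and ~q3.
      branch 2.2 (add F q1, F ~q4):
        F (~q3 & (q3 | ~q3)): β-rule — branch into F ~q3  //  F (q3 | ~q3).
          branch 2.2.1 (add F ~q3):
            ○ open, literals {q1=false, q2=true, q3=true, q4=true}.
          branch 2.2.2 (add F (q3 | ~q3)):
            F (q3 | ~q3): α-rule — add F q3, F ~q3.
            × closes — contains both q3 and ~q3.
3 branches closed, 6 open.
Each open branch fixes some atoms; the unmentioned ones are free. Counting distinct full assignments: branch {q2=false, q3=false} (q1, q4, q5) contributes 8 new; branch {q2=false} (q1, q3, q4, q5) contributes 8 new; branch {q1=true, q2=false, q4=true} (q3, q5) contributes 0 new; branch {q1=false, q2=false, q4=false} (q3, q5) contributes 0 new; branch {q1=true, q2=true, q3=true, q4=false} (q5) contributes 2 new; branch {q1=false, q2=true, q3=true, q4=true} (q5) contributes 2 new. Total: 20.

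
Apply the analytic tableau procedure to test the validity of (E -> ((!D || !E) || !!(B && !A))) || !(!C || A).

Assume the negation and expand:
Initial set: {F ((E -> ((!D || !E) || !!(B && !A))) || !(!C || A))}.
F ((E -> ((!D || !E) || !!(B && !A))) || !(!C || A)): α-rule — add F (E -> ((!D || !E) || !!(B && !A))), F !(!C || A).
F (E -> ((!D || !E) || !!(B && !A))): α-rule — add T E, F ((!D || !E) || !!(B && !A)).
F ((!D || !E) || !!(B && !A)): α-rule — add F (!D || !E), F !!(B && !A).
F (!D || !E): α-rule — add F !D, F !E.
F !!(B && !A): drop double negation, giving F (B && !A).
F !(!C || A): β-rule — branch into T !C  //  T A.
  branch 1 (add T !C):
    F (B && !A): β-rule — branch into F B  //  F !A.
      branch 1.1 (add F B):
        ○ open, literals {B=0, C=0, D=1, E=1}.
      branch 1.2 (add F !A):
        ○ open, literals {A=1, C=0, D=1, E=1}.
  branch 2 (add T A):
    F (B && !A): β-rule — branch into F B  //  F !A.
      branch 2.1 (add F B):
        ○ open, literals {A=1, B=0, D=1, E=1}.
      branch 2.2 (add F !A):
        ○ open, literals {A=1, D=1, E=1}.
0 branches closed, 4 open.
An open branch gives a countermodel: B=0, C=0, D=1, E=1 (unmentioned atoms arbitrary); under it the original formula is false.

Not valid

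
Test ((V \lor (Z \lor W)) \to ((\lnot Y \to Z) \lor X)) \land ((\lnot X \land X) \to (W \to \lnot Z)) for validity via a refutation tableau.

Assume the negation and expand:
Initial set: {F (((V \lor (Z \lor W)) \to ((\lnot Y \to Z) \lor X)) \land ((\lnot X \land X) \to (W \to \lnot Z)))}.
F (((V \lor (Z \lor W)) \to ((\lnot Y \to Z) \lor X)) \land ((\lnot X \land X) \to (W \to \lnot Z))): β-rule — branch into F ((V \lor (Z \lor W)) \to ((\lnot Y \to Z) \lor X))  //  F ((\lnot X \land X) \to (W \to \lnot Z)).
  branch 1 (add F ((V \lor (Z \lor W)) \to ((\lnot Y \to Z) \lor X))):
    F ((V \lor (Z \lor W)) \to ((\lnot Y \to Z) \lor X)): α-rule — add T (V \lor (Z \lor W)), F ((\lnot Y \to Z) \lor X).
    F ((\lnot Y \to Z) \lor X): α-rule — add F (\lnot Y \to Z), F X.
    F (\lnot Y \to Z): α-rule — add T \lnot Y, F Z.
    T (V \lor (Z \lor W)): β-rule — branch into T V  //  T (Z \lor W).
      branch 1.1 (add T V):
        ○ open, literals {V=1, X=0, Y=0, Z=0}.
      branch 1.2 (add T (Z \lor W)):
        T (Z \lor W): β-rule — branch into T Z  //  T W.
          branch 1.2.1 (add T Z):
            × closes — contains both Z and \lnot Z.
          branch 1.2.2 (add T W):
            ○ open, literals {W=1, X=0, Y=0, Z=0}.
  branch 2 (add F ((\lnot X \land X) \to (W \to \lnot Z))):
    F ((\lnot X \land X) \to (W \to \lnot Z)): α-rule — add T (\lnot X \land X), F (W \to \lnot Z).
    T (\lnot X \land X): α-rule — add T \lnot X, T X.
    × closes — contains both X and \lnot X.
2 branches closed, 2 open.
An open branch gives a countermodel: V=1, X=0, Y=0, Z=0 (unmentioned atoms arbitrary); under it the original formula is false.

Not valid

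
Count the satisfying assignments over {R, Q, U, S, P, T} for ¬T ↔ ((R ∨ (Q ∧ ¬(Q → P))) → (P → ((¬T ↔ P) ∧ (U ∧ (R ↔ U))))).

Initial set: {(¬T ↔ ((R ∨ (Q ∧ ¬(Q → P))) → (P → ((¬T ↔ P) ∧ (U ∧ (R ↔ U))))))}.
(¬T ↔ ((R ∨ (Q ∧ ¬(Q → P))) → (P → ((¬T ↔ P) ∧ (U ∧ (R ↔ U)))))): β-rule — branch into ¬T, ((R ∨ (Q ∧ ¬(Q → P))) → (P → ((¬T ↔ P) ∧ (U ∧ (R ↔ U)))))  //  ¬¬T, ¬((R ∨ (Q ∧ ¬(Q → P))) → (P → ((¬T ↔ P) ∧ (U ∧ (R ↔ U))))).
  branch 1 (add ¬T, ((R ∨ (Q ∧ ¬(Q → P))) → (P → ((¬T ↔ P) ∧ (U ∧ (R ↔ U)))))):
    ((R ∨ (Q ∧ ¬(Q → P))) → (P → ((¬T ↔ P) ∧ (U ∧ (R ↔ U))))): β-rule — branch into ¬(R ∨ (Q ∧ ¬(Q → P)))  //  (P → ((¬T ↔ P) ∧ (U ∧ (R ↔ U)))).
      branch 1.1 (add ¬(R ∨ (Q ∧ ¬(Q → P)))):
        ¬(R ∨ (Q ∧ ¬(Q → P))): α-rule — add ¬R, ¬(Q ∧ ¬(Q → P)).
        ¬(Q ∧ ¬(Q → P)): β-rule — branch into ¬Q  //  ¬¬(Q → P).
          branch 1.1.1 (add ¬Q):
            ○ open, literals {Q=0, R=0, T=0}.
          branch 1.1.2 (add ¬¬(Q → P)):
            ¬¬(Q → P): β-rule — branch into ¬Q  //  P.
              branch 1.1.2.1 (add ¬Q):
                ○ open, literals {Q=0, R=0, T=0}.
              branch 1.1.2.2 (add P):
                ○ open, literals {P=1, R=0, T=0}.
      branch 1.2 (add (P → ((¬T ↔ P) ∧ (U ∧ (R ↔ U))))):
        (P → ((¬T ↔ P) ∧ (U ∧ (R ↔ U)))): β-rule — branch into ¬P  //  ((¬T ↔ P) ∧ (U ∧ (R ↔ U))).
          branch 1.2.1 (add ¬P):
            ○ open, literals {P=0, T=0}.
          branch 1.2.2 (add ((¬T ↔ P) ∧ (U ∧ (R ↔ U)))):
            ((¬T ↔ P) ∧ (U ∧ (R ↔ U))): α-rule — add (¬T ↔ P), (U ∧ (R ↔ U)).
            (U ∧ (R ↔ U)): α-rule — add U, (R ↔ U).
            (¬T ↔ P): β-rule — branch into ¬T, P  //  ¬¬T, ¬P.
              branch 1.2.2.1 (add ¬T, P):
                (R ↔ U): β-rule — branch into R, U  //  ¬R, ¬U.
                  branch 1.2.2.1.1 (add R, U):
                    ○ open, literals {P=1, R=1, T=0, U=1}.
                  branch 1.2.2.1.2 (add ¬R, ¬U):
                    × closes — contains both U and ¬U.
              branch 1.2.2.2 (add ¬¬T, ¬P):
                × closes — contains both T and ¬T.
  branch 2 (add ¬¬T, ¬((R ∨ (Q ∧ ¬(Q → P))) → (P → ((¬T ↔ P) ∧ (U ∧ (R ↔ U)))))):
    ¬((R ∨ (Q ∧ ¬(Q → P))) → (P → ((¬T ↔ P) ∧ (U ∧ (R ↔ U))))): α-rule — add (R ∨ (Q ∧ ¬(Q → P))), ¬(P → ((¬T ↔ P) ∧ (U ∧ (R ↔ U)))).
    ¬(P → ((¬T ↔ P) ∧ (U ∧ (R ↔ U)))): α-rule — add P, ¬((¬T ↔ P) ∧ (U ∧ (R ↔ U))).
    (R ∨ (Q ∧ ¬(Q → P))): β-rule — branch into R  //  (Q ∧ ¬(Q → P)).
      branch 2.1 (add R):
        ¬((¬T ↔ P) ∧ (U ∧ (R ↔ U))): β-rule — branch into ¬(¬T ↔ P)  //  ¬(U ∧ (R ↔ U)).
          branch 2.1.1 (add ¬(¬T ↔ P)):
            ¬(¬T ↔ P): β-rule — branch into ¬T, ¬P  //  ¬¬T, P.
              branch 2.1.1.1 (add ¬T, ¬P):
                × closes — contains both T and ¬T.
              branch 2.1.1.2 (add ¬¬T, P):
                ○ open, literals {P=1, R=1, T=1}.
          branch 2.1.2 (add ¬(U ∧ (R ↔ U))):
            ¬(U ∧ (R ↔ U)): β-rule — branch into ¬U  //  ¬(R ↔ U).
              branch 2.1.2.1 (add ¬U):
                ○ open, literals {P=1, R=1, T=1, U=0}.
              branch 2.1.2.2 (add ¬(R ↔ U)):
                ¬(R ↔ U): β-rule — branch into R, ¬U  //  ¬R, U.
                  branch 2.1.2.2.1 (add R, ¬U):
                    ○ open, literals {P=1, R=1, T=1, U=0}.
                  branch 2.1.2.2.2 (add ¬R, U):
                    × closes — contains both R and ¬R.
      branch 2.2 (add (Q ∧ ¬(Q → P))):
        (Q ∧ ¬(Q → P)): α-rule — add Q, ¬(Q → P).
        ¬(Q → P): α-rule — add Q, ¬P.
        × closes — contains both P and ¬P.
5 branches closed, 8 open.
Each open branch fixes some atoms; the unmentioned ones are free. Counting distinct full assignments: branch {Q=0, R=0, T=0} (U, S, P) contributes 8 new; branch {Q=0, R=0, T=0} (U, S, P) contributes 0 new; branch {P=1, R=0, T=0} (Q, U, S) contributes 4 new; branch {P=0, T=0} (R, Q, U, S) contributes 12 new; branch {P=1, R=1, T=0, U=1} (Q, S) contributes 4 new; branch {P=1, R=1, T=1} (Q, U, S) contributes 8 new; branch {P=1, R=1, T=1, U=0} (Q, S) contributes 0 new; branch {P=1, R=1, T=1, U=0} (Q, S) contributes 0 new. Total: 36.

36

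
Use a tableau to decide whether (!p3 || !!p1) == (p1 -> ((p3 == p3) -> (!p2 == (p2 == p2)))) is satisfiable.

Initial set: {T ((!p3 || !!p1) == (p1 -> ((p3 == p3) -> (!p2 == (p2 == p2)))))}.
T ((!p3 || !!p1) == (p1 -> ((p3 == p3) -> (!p2 == (p2 == p2))))): β-rule — branch into T (!p3 || !!p1), T (p1 -> ((p3 == p3) -> (!p2 == (p2 == p2))))  //  F (!p3 || !!p1), F (p1 -> ((p3 == p3) -> (!p2 == (p2 == p2)))).
  branch 1 (add T (!p3 || !!p1), T (p1 -> ((p3 == p3) -> (!p2 == (p2 == p2))))):
    T (!p3 || !!p1): β-rule — branch into T !p3  //  T !!p1.
      branch 1.1 (add T !p3):
        T (p1 -> ((p3 == p3) -> (!p2 == (p2 == p2)))): β-rule — branch into F p1  //  T ((p3 == p3) -> (!p2 == (p2 == p2))).
          branch 1.1.1 (add F p1):
            ○ open, literals {p1=F, p3=F}.
          branch 1.1.2 (add T ((p3 == p3) -> (!p2 == (p2 == p2)))):
            T ((p3 == p3) -> (!p2 == (p2 == p2))): β-rule — branch into F (p3 == p3)  //  T (!p2 == (p2 == p2)).
              branch 1.1.2.1 (add F (p3 == p3)):
                F (p3 == p3): β-rule — branch into T p3, F p3  //  F p3, T p3.
                  branch 1.1.2.1.1 (add T p3, F p3):
                    × closes — contains both p3 and !p3.
                  branch 1.1.2.1.2 (add F p3, T p3):
                    × closes — contains both p3 and !p3.
              branch 1.1.2.2 (add T (!p2 == (p2 == p2))):
                T (!p2 == (p2 == p2)): β-rule — branch into T !p2, T (p2 == p2)  //  F !p2, F (p2 == p2).
                  branch 1.1.2.2.1 (add T !p2, T (p2 == p2)):
                    T (p2 == p2): β-rule — branch into T p2, T p2  //  F p2, F p2.
                      branch 1.1.2.2.1.1 (add T p2, T p2):
                        × closes — contains both p2 and !p2.
                      branch 1.1.2.2.1.2 (add F p2, F p2):
                        ○ open, literals {p2=F, p3=F}.
                  branch 1.1.2.2.2 (add F !p2, F (p2 == p2)):
                    F (p2 == p2): β-rule — branch into T p2, F p2  //  F p2, T p2.
                      branch 1.1.2.2.2.1 (add T p2, F p2):
                        × closes — contains both p2 and !p2.
                      branch 1.1.2.2.2.2 (add F p2, T p2):
                        × closes — contains both p2 and !p2.
      branch 1.2 (add T !!p1):
        T !!p1: drop double negation, giving T p1.
        T (p1 -> ((p3 == p3) -> (!p2 == (p2 == p2)))): β-rule — branch into F p1  //  T ((p3 == p3) -> (!p2 == (p2 == p2))).
          branch 1.2.1 (add F p1):
            × closes — contains both p1 and !p1.
          branch 1.2.2 (add T ((p3 == p3) -> (!p2 == (p2 == p2)))):
            T ((p3 == p3) -> (!p2 == (p2 == p2))): β-rule — branch into F (p3 == p3)  //  T (!p2 == (p2 == p2)).
              branch 1.2.2.1 (add F (p3 == p3)):
                F (p3 == p3): β-rule — branch into T p3, F p3  //  F p3, T p3.
                  branch 1.2.2.1.1 (add T p3, F p3):
                    × closes — contains both p3 and !p3.
                  branch 1.2.2.1.2 (add F p3, T p3):
                    × closes — contains both p3 and !p3.
              branch 1.2.2.2 (add T (!p2 == (p2 == p2))):
                T (!p2 == (p2 == p2)): β-rule — branch into T !p2, T (p2 == p2)  //  F !p2, F (p2 == p2).
                  branch 1.2.2.2.1 (add T !p2, T (p2 == p2)):
                    T (p2 == p2): β-rule — branch into T p2, T p2  //  F p2, F p2.
                      branch 1.2.2.2.1.1 (add T p2, T p2):
                        × closes — contains both p2 and !p2.
                      branch 1.2.2.2.1.2 (add F p2, F p2):
                        ○ open, literals {p1=T, p2=F}.
                  branch 1.2.2.2.2 (add F !p2, F (p2 == p2)):
                    F (p2 == p2): β-rule — branch into T p2, F p2  //  F p2, T p2.
                      branch 1.2.2.2.2.1 (add T p2, F p2):
                        × closes — contains both p2 and !p2.
                      branch 1.2.2.2.2.2 (add F p2, T p2):
                        × closes — contains both p2 and !p2.
  branch 2 (add F (!p3 || !!p1), F (p1 -> ((p3 == p3) -> (!p2 == (p2 == p2))))):
    F (!p3 || !!p1): α-rule — add F !p3, F !!p1.
    F (p1 -> ((p3 == p3) -> (!p2 == (p2 == p2)))): α-rule — add T p1, F ((p3 == p3) -> (!p2 == (p2 == p2))).
    F !!p1: drop double negation, giving F p1.
    × closes — contains both p1 and !p1.
12 branches closed, 3 open.
An open branch gives a satisfying assignment: p1=F, p3=F.

Satisfiable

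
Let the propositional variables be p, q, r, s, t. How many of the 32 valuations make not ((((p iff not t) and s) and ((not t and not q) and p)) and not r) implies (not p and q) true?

9

Initial set: {T (not ((((p iff not t) and s) and ((not t and not q) and p)) and not r) implies (not p and q))}.
T (not ((((p iff not t) and s) and ((not t and not q) and p)) and not r) implies (not p and q)): β-rule — branch into F not ((((p iff not t) and s) and ((not t and not q) and p)) and not r)  //  T (not p and q).
  branch 1 (add F not ((((p iff not t) and s) and ((not t and not q) and p)) and not r)):
    F not ((((p iff not t) and s) and ((not t and not q) and p)) and not r): α-rule — add T (((p iff not t) and s) and ((not t and not q) and p)), T not r.
    T (((p iff not t) and s) and ((not t and not q) and p)): α-rule — add T ((p iff not t) and s), T ((not t and not q) and p).
    T ((p iff not t) and s): α-rule — add T (p iff not t), T s.
    T ((not t and not q) and p): α-rule — add T (not t and not q), T p.
    T (not t and not q): α-rule — add T not t, T not q.
    T (p iff not t): β-rule — branch into T p, T not t  //  F p, F not t.
      branch 1.1 (add T p, T not t):
        ○ open, literals {p=true, q=false, r=false, s=true, t=false}.
      branch 1.2 (add F p, F not t):
        × closes — contains both p and not p.
  branch 2 (add T (not p and q)):
    T (not p and q): α-rule — add T not p, T q.
    ○ open, literals {p=false, q=true}.
1 branch closed, 2 open.
Each open branch fixes some atoms; the unmentioned ones are free. Counting distinct full assignments: branch {p=true, q=false, r=false, s=true, t=false} (none free) contributes 1 new; branch {p=false, q=true} (r, s, t) contributes 8 new. Total: 9.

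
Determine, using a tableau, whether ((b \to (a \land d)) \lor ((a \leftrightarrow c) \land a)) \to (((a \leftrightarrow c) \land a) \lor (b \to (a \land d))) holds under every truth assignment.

Valid

Assume the negation and expand:
Initial set: {\lnot (((b \to (a \land d)) \lor ((a \leftrightarrow c) \land a)) \to (((a \leftrightarrow c) \land a) \lor (b \to (a \land d))))}.
\lnot (((b \to (a \land d)) \lor ((a \leftrightarrow c) \land a)) \to (((a \leftrightarrow c) \land a) \lor (b \to (a \land d)))): α-rule — add ((b \to (a \land d)) \lor ((a \leftrightarrow c) \land a)), \lnot (((a \leftrightarrow c) \land a) \lor (b \to (a \land d))).
\lnot (((a \leftrightarrow c) \land a) \lor (b \to (a \land d))): α-rule — add \lnot ((a \leftrightarrow c) \land a), \lnot (b \to (a \land d)).
\lnot (b \to (a \land d)): α-rule — add b, \lnot (a \land d).
((b \to (a \land d)) \lor ((a \leftrightarrow c) \land a)): β-rule — branch into (b \to (a \land d))  //  ((a \leftrightarrow c) \land a).
  branch 1 (add (b \to (a \land d))):
    \lnot ((a \leftrightarrow c) \land a): β-rule — branch into \lnot (a \leftrightarrow c)  //  \lnot a.
      branch 1.1 (add \lnot (a \leftrightarrow c)):
        \lnot (a \land d): β-rule — branch into \lnot a  //  \lnot d.
          branch 1.1.1 (add \lnot a):
            (b \to (a \land d)): β-rule — branch into \lnot b  //  (a \land d).
              branch 1.1.1.1 (add \lnot b):
                × closes — contains both b and \lnot b.
              branch 1.1.1.2 (add (a \land d)):
                (a \land d): α-rule — add a, d.
                × closes — contains both a and \lnot a.
          branch 1.1.2 (add \lnot d):
            (b \to (a \land d)): β-rule — branch into \lnot b  //  (a \land d).
              branch 1.1.2.1 (add \lnot b):
                × closes — contains both b and \lnot b.
              branch 1.1.2.2 (add (a \land d)):
                (a \land d): α-rule — add a, d.
                × closes — contains both d and \lnot d.
      branch 1.2 (add \lnot a):
        \lnot (a \land d): β-rule — branch into \lnot a  //  \lnot d.
          branch 1.2.1 (add \lnot a):
            (b \to (a \land d)): β-rule — branch into \lnot b  //  (a \land d).
              branch 1.2.1.1 (add \lnot b):
                × closes — contains both b and \lnot b.
              branch 1.2.1.2 (add (a \land d)):
                (a \land d): α-rule — add a, d.
                × closes — contains both a and \lnot a.
          branch 1.2.2 (add \lnot d):
            (b \to (a \land d)): β-rule — branch into \lnot b  //  (a \land d).
              branch 1.2.2.1 (add \lnot b):
                × closes — contains both b and \lnot b.
              branch 1.2.2.2 (add (a \land d)):
                (a \land d): α-rule — add a, d.
                × closes — contains both a and \lnot a.
  branch 2 (add ((a \leftrightarrow c) \land a)):
    ((a \leftrightarrow c) \land a): α-rule — add (a \leftrightarrow c), a.
    \lnot ((a \leftrightarrow c) \land a): β-rule — branch into \lnot (a \leftrightarrow c)  //  \lnot a.
      branch 2.1 (add \lnot (a \leftrightarrow c)):
        \lnot (a \land d): β-rule — branch into \lnot a  //  \lnot d.
          branch 2.1.1 (add \lnot a):
            × closes — contains both a and \lnot a.
          branch 2.1.2 (add \lnot d):
            (a \leftrightarrow c): β-rule — branch into a, c  //  \lnot a, \lnot c.
              branch 2.1.2.1 (add a, c):
                \lnot (a \leftrightarrow c): β-rule — branch into a, \lnot c  //  \lnot a, c.
                  branch 2.1.2.1.1 (add a, \lnot c):
                    × closes — contains both c and \lnot c.
                  branch 2.1.2.1.2 (add \lnot a, c):
                    × closes — contains both a and \lnot a.
              branch 2.1.2.2 (add \lnot a, \lnot c):
                × closes — contains both a and \lnot a.
      branch 2.2 (add \lnot a):
        × closes — contains both a and \lnot a.
All 13 branches close.
Every branch closed, so the negation is unsatisfiable and the formula is valid.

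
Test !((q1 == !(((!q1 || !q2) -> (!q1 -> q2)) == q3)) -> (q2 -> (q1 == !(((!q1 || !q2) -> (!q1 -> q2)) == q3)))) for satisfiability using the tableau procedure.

Initial set: {!((q1 == !(((!q1 || !q2) -> (!q1 -> q2)) == q3)) -> (q2 -> (q1 == !(((!q1 || !q2) -> (!q1 -> q2)) == q3))))}.
!((q1 == !(((!q1 || !q2) -> (!q1 -> q2)) == q3)) -> (q2 -> (q1 == !(((!q1 || !q2) -> (!q1 -> q2)) == q3)))): α-rule — add (q1 == !(((!q1 || !q2) -> (!q1 -> q2)) == q3)), !(q2 -> (q1 == !(((!q1 || !q2) -> (!q1 -> q2)) == q3))).
!(q2 -> (q1 == !(((!q1 || !q2) -> (!q1 -> q2)) == q3))): α-rule — add q2, !(q1 == !(((!q1 || !q2) -> (!q1 -> q2)) == q3)).
(q1 == !(((!q1 || !q2) -> (!q1 -> q2)) == q3)): β-rule — branch into q1, !(((!q1 || !q2) -> (!q1 -> q2)) == q3)  //  !q1, !!(((!q1 || !q2) -> (!q1 -> q2)) == q3).
  branch 1 (add q1, !(((!q1 || !q2) -> (!q1 -> q2)) == q3)):
    !(q1 == !(((!q1 || !q2) -> (!q1 -> q2)) == q3)): β-rule — branch into q1, !!(((!q1 || !q2) -> (!q1 -> q2)) == q3)  //  !q1, !(((!q1 || !q2) -> (!q1 -> q2)) == q3).
      branch 1.1 (add q1, !!(((!q1 || !q2) -> (!q1 -> q2)) == q3)):
        !(((!q1 || !q2) -> (!q1 -> q2)) == q3): β-rule — branch into ((!q1 || !q2) -> (!q1 -> q2)), !q3  //  !((!q1 || !q2) -> (!q1 -> q2)), q3.
          branch 1.1.1 (add ((!q1 || !q2) -> (!q1 -> q2)), !q3):
            !!(((!q1 || !q2) -> (!q1 -> q2)) == q3): β-rule — branch into ((!q1 || !q2) -> (!q1 -> q2)), q3  //  !((!q1 || !q2) -> (!q1 -> q2)), !q3.
              branch 1.1.1.1 (add ((!q1 || !q2) -> (!q1 -> q2)), q3):
                × closes — contains both q3 and !q3.
              branch 1.1.1.2 (add !((!q1 || !q2) -> (!q1 -> q2)), !q3):
                !((!q1 || !q2) -> (!q1 -> q2)): α-rule — add (!q1 || !q2), !(!q1 -> q2).
                !(!q1 -> q2): α-rule — add !q1, !q2.
                × closes — contains both q1 and !q1.
          branch 1.1.2 (add !((!q1 || !q2) -> (!q1 -> q2)), q3):
            !((!q1 || !q2) -> (!q1 -> q2)): α-rule — add (!q1 || !q2), !(!q1 -> q2).
            !(!q1 -> q2): α-rule — add !q1, !q2.
            × closes — contains both q1 and !q1.
      branch 1.2 (add !q1, !(((!q1 || !q2) -> (!q1 -> q2)) == q3)):
        × closes — contains both q1 and !q1.
  branch 2 (add !q1, !!(((!q1 || !q2) -> (!q1 -> q2)) == q3)):
    !(q1 == !(((!q1 || !q2) -> (!q1 -> q2)) == q3)): β-rule — branch into q1, !!(((!q1 || !q2) -> (!q1 -> q2)) == q3)  //  !q1, !(((!q1 || !q2) -> (!q1 -> q2)) == q3).
      branch 2.1 (add q1, !!(((!q1 || !q2) -> (!q1 -> q2)) == q3)):
        × closes — contains both q1 and !q1.
      branch 2.2 (add !q1, !(((!q1 || !q2) -> (!q1 -> q2)) == q3)):
        !!(((!q1 || !q2) -> (!q1 -> q2)) == q3): β-rule — branch into ((!q1 || !q2) -> (!q1 -> q2)), q3  //  !((!q1 || !q2) -> (!q1 -> q2)), !q3.
          branch 2.2.1 (add ((!q1 || !q2) -> (!q1 -> q2)), q3):
            !(((!q1 || !q2) -> (!q1 -> q2)) == q3): β-rule — branch into ((!q1 || !q2) -> (!q1 -> q2)), !q3  //  !((!q1 || !q2) -> (!q1 -> q2)), q3.
              branch 2.2.1.1 (add ((!q1 || !q2) -> (!q1 -> q2)), !q3):
                × closes — contains both q3 and !q3.
              branch 2.2.1.2 (add !((!q1 || !q2) -> (!q1 -> q2)), q3):
                !((!q1 || !q2) -> (!q1 -> q2)): α-rule — add (!q1 || !q2), !(!q1 -> q2).
                !(!q1 -> q2): α-rule — add !q1, !q2.
                × closes — contains both q2 and !q2.
          branch 2.2.2 (add !((!q1 || !q2) -> (!q1 -> q2)), !q3):
            !((!q1 || !q2) -> (!q1 -> q2)): α-rule — add (!q1 || !q2), !(!q1 -> q2).
            !(!q1 -> q2): α-rule — add !q1, !q2.
            × closes — contains both q2 and !q2.
All 8 branches close.
Every branch closed; the formula is unsatisfiable.

Unsatisfiable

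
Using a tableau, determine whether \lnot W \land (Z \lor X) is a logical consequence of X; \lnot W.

Yes

Initial set: {T X; T \lnot W; F (\lnot W \land (Z \lor X))}.
F (\lnot W \land (Z \lor X)): β-rule — branch into F \lnot W  //  F (Z \lor X).
  branch 1 (add F \lnot W):
    × closes — contains both W and \lnot W.
  branch 2 (add F (Z \lor X)):
    F (Z \lor X): α-rule — add F Z, F X.
    × closes — contains both X and \lnot X.
All 2 branches close.
Every branch closed, so the premises entail the conclusion.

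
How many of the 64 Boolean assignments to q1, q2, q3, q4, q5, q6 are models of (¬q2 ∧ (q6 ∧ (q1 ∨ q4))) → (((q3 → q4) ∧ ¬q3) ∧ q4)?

56

Initial set: {((¬q2 ∧ (q6 ∧ (q1 ∨ q4))) → (((q3 → q4) ∧ ¬q3) ∧ q4))}.
((¬q2 ∧ (q6 ∧ (q1 ∨ q4))) → (((q3 → q4) ∧ ¬q3) ∧ q4)): β-rule — branch into ¬(¬q2 ∧ (q6 ∧ (q1 ∨ q4)))  //  (((q3 → q4) ∧ ¬q3) ∧ q4).
  branch 1 (add ¬(¬q2 ∧ (q6 ∧ (q1 ∨ q4)))):
    ¬(¬q2 ∧ (q6 ∧ (q1 ∨ q4))): β-rule — branch into ¬¬q2  //  ¬(q6 ∧ (q1 ∨ q4)).
      branch 1.1 (add ¬¬q2):
        ○ open, literals {q2=true}.
      branch 1.2 (add ¬(q6 ∧ (q1 ∨ q4))):
        ¬(q6 ∧ (q1 ∨ q4)): β-rule — branch into ¬q6  //  ¬(q1 ∨ q4).
          branch 1.2.1 (add ¬q6):
            ○ open, literals {q6=false}.
          branch 1.2.2 (add ¬(q1 ∨ q4)):
            ¬(q1 ∨ q4): α-rule — add ¬q1, ¬q4.
            ○ open, literals {q1=false, q4=false}.
  branch 2 (add (((q3 → q4) ∧ ¬q3) ∧ q4)):
    (((q3 → q4) ∧ ¬q3) ∧ q4): α-rule — add ((q3 → q4) ∧ ¬q3), q4.
    ((q3 → q4) ∧ ¬q3): α-rule — add (q3 → q4), ¬q3.
    (q3 → q4): β-rule — branch into ¬q3  //  q4.
      branch 2.1 (add ¬q3):
        ○ open, literals {q3=false, q4=true}.
      branch 2.2 (add q4):
        ○ open, literals {q3=false, q4=true}.
0 branches closed, 5 open.
Each open branch fixes some atoms; the unmentioned ones are free. Counting distinct full assignments: branch {q2=true} (q1, q3, q4, q5, q6) contributes 32 new; branch {q6=false} (q1, q2, q3, q4, q5) contributes 16 new; branch {q1=false, q4=false} (q2, q3, q5, q6) contributes 4 new; branch {q3=false, q4=true} (q1, q2, q5, q6) contributes 4 new; branch {q3=false, q4=true} (q1, q2, q5, q6) contributes 0 new. Total: 56.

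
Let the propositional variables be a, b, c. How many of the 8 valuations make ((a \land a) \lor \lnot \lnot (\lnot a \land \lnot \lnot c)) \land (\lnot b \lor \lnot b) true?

3

Initial set: {(((a \land a) \lor \lnot \lnot (\lnot a \land \lnot \lnot c)) \land (\lnot b \lor \lnot b))}.
(((a \land a) \lor \lnot \lnot (\lnot a \land \lnot \lnot c)) \land (\lnot b \lor \lnot b)): α-rule — add ((a \land a) \lor \lnot \lnot (\lnot a \land \lnot \lnot c)), (\lnot b \lor \lnot b).
((a \land a) \lor \lnot \lnot (\lnot a \land \lnot \lnot c)): β-rule — branch into (a \land a)  //  \lnot \lnot (\lnot a \land \lnot \lnot c).
  branch 1 (add (a \land a)):
    (a \land a): α-rule — add a, a.
    (\lnot b \lor \lnot b): β-rule — branch into \lnot b  //  \lnot b.
      branch 1.1 (add \lnot b):
        ○ open, literals {a=T, b=F}.
      branch 1.2 (add \lnot b):
        ○ open, literals {a=T, b=F}.
  branch 2 (add \lnot \lnot (\lnot a \land \lnot \lnot c)):
    \lnot \lnot (\lnot a \land \lnot \lnot c): drop double negation, giving (\lnot a \land \lnot \lnot c).
    (\lnot a \land \lnot \lnot c): α-rule — add \lnot a, \lnot \lnot c.
    \lnot \lnot c: drop double negation, giving c.
    (\lnot b \lor \lnot b): β-rule — branch into \lnot b  //  \lnot b.
      branch 2.1 (add \lnot b):
        ○ open, literals {a=F, b=F, c=T}.
      branch 2.2 (add \lnot b):
        ○ open, literals {a=F, b=F, c=T}.
0 branches closed, 4 open.
Each open branch fixes some atoms; the unmentioned ones are free. Counting distinct full assignments: branch {a=T, b=F} (c) contributes 2 new; branch {a=T, b=F} (c) contributes 0 new; branch {a=F, b=F, c=T} (none free) contributes 1 new; branch {a=F, b=F, c=T} (none free) contributes 0 new. Total: 3.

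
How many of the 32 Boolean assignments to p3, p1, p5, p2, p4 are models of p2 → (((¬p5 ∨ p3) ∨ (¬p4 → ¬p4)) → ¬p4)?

Initial set: {(p2 → (((¬p5 ∨ p3) ∨ (¬p4 → ¬p4)) → ¬p4))}.
(p2 → (((¬p5 ∨ p3) ∨ (¬p4 → ¬p4)) → ¬p4)): β-rule — branch into ¬p2  //  (((¬p5 ∨ p3) ∨ (¬p4 → ¬p4)) → ¬p4).
  branch 1 (add ¬p2):
    ○ open, literals {p2=0}.
  branch 2 (add (((¬p5 ∨ p3) ∨ (¬p4 → ¬p4)) → ¬p4)):
    (((¬p5 ∨ p3) ∨ (¬p4 → ¬p4)) → ¬p4): β-rule — branch into ¬((¬p5 ∨ p3) ∨ (¬p4 → ¬p4))  //  ¬p4.
      branch 2.1 (add ¬((¬p5 ∨ p3) ∨ (¬p4 → ¬p4))):
        ¬((¬p5 ∨ p3) ∨ (¬p4 → ¬p4)): α-rule — add ¬(¬p5 ∨ p3), ¬(¬p4 → ¬p4).
        ¬(¬p5 ∨ p3): α-rule — add ¬¬p5, ¬p3.
        ¬(¬p4 → ¬p4): α-rule — add ¬p4, ¬¬p4.
        × closes — contains both p4 and ¬p4.
      branch 2.2 (add ¬p4):
        ○ open, literals {p4=0}.
1 branch closed, 2 open.
Each open branch fixes some atoms; the unmentioned ones are free. Counting distinct full assignments: branch {p2=0} (p3, p1, p5, p4) contributes 16 new; branch {p4=0} (p3, p1, p5, p2) contributes 8 new. Total: 24.

24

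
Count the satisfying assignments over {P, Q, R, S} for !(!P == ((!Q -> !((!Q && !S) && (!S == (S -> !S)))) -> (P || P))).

Initial set: {!(!P == ((!Q -> !((!Q && !S) && (!S == (S -> !S)))) -> (P || P)))}.
!(!P == ((!Q -> !((!Q && !S) && (!S == (S -> !S)))) -> (P || P))): β-rule — branch into !P, !((!Q -> !((!Q && !S) && (!S == (S -> !S)))) -> (P || P))  //  !!P, ((!Q -> !((!Q && !S) && (!S == (S -> !S)))) -> (P || P)).
  branch 1 (add !P, !((!Q -> !((!Q && !S) && (!S == (S -> !S)))) -> (P || P))):
    !((!Q -> !((!Q && !S) && (!S == (S -> !S)))) -> (P || P)): α-rule — add (!Q -> !((!Q && !S) && (!S == (S -> !S)))), !(P || P).
    !(P || P): α-rule — add !P, !P.
    (!Q -> !((!Q && !S) && (!S == (S -> !S)))): β-rule — branch into !!Q  //  !((!Q && !S) && (!S == (S -> !S))).
      branch 1.1 (add !!Q):
        ○ open, literals {P=F, Q=T}.
      branch 1.2 (add !((!Q && !S) && (!S == (S -> !S)))):
        !((!Q && !S) && (!S == (S -> !S))): β-rule — branch into !(!Q && !S)  //  !(!S == (S -> !S)).
          branch 1.2.1 (add !(!Q && !S)):
            !(!Q && !S): β-rule — branch into !!Q  //  !!S.
              branch 1.2.1.1 (add !!Q):
                ○ open, literals {P=F, Q=T}.
              branch 1.2.1.2 (add !!S):
                ○ open, literals {P=F, S=T}.
          branch 1.2.2 (add !(!S == (S -> !S))):
            !(!S == (S -> !S)): β-rule — branch into !S, !(S -> !S)  //  !!S, (S -> !S).
              branch 1.2.2.1 (add !S, !(S -> !S)):
                !(S -> !S): α-rule — add S, !!S.
                × closes — contains both S and !S.
              branch 1.2.2.2 (add !!S, (S -> !S)):
                (S -> !S): β-rule — branch into !S  //  !S.
                  branch 1.2.2.2.1 (add !S):
                    × closes — contains both S and !S.
                  branch 1.2.2.2.2 (add !S):
                    × closes — contains both S and !S.
  branch 2 (add !!P, ((!Q -> !((!Q && !S) && (!S == (S -> !S)))) -> (P || P))):
    ((!Q -> !((!Q && !S) && (!S == (S -> !S)))) -> (P || P)): β-rule — branch into !(!Q -> !((!Q && !S) && (!S == (S -> !S))))  //  (P || P).
      branch 2.1 (add !(!Q -> !((!Q && !S) && (!S == (S -> !S))))):
        !(!Q -> !((!Q && !S) && (!S == (S -> !S)))): α-rule — add !Q, !!((!Q && !S) && (!S == (S -> !S))).
        !!((!Q && !S) && (!S == (S -> !S))): α-rule — add (!Q && !S), (!S == (S -> !S)).
        (!Q && !S): α-rule — add !Q, !S.
        (!S == (S -> !S)): β-rule — branch into !S, (S -> !S)  //  !!S, !(S -> !S).
          branch 2.1.1 (add !S, (S -> !S)):
            (S -> !S): β-rule — branch into !S  //  !S.
              branch 2.1.1.1 (add !S):
                ○ open, literals {P=T, Q=F, S=F}.
              branch 2.1.1.2 (add !S):
                ○ open, literals {P=T, Q=F, S=F}.
          branch 2.1.2 (add !!S, !(S -> !S)):
            × closes — contains both S and !S.
      branch 2.2 (add (P || P)):
        (P || P): β-rule — branch into P  //  P.
          branch 2.2.1 (add P):
            ○ open, literals {P=T}.
          branch 2.2.2 (add P):
            ○ open, literals {P=T}.
4 branches closed, 7 open.
Each open branch fixes some atoms; the unmentioned ones are free. Counting distinct full assignments: branch {P=F, Q=T} (R, S) contributes 4 new; branch {P=F, Q=T} (R, S) contributes 0 new; branch {P=F, S=T} (Q, R) contributes 2 new; branch {P=T, Q=F, S=F} (R) contributes 2 new; branch {P=T, Q=F, S=F} (R) contributes 0 new; branch {P=T} (Q, R, S) contributes 6 new; branch {P=T} (Q, R, S) contributes 0 new. Total: 14.

14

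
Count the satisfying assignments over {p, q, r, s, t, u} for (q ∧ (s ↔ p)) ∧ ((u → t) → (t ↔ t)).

16

Initial set: {T ((q ∧ (s ↔ p)) ∧ ((u → t) → (t ↔ t)))}.
T ((q ∧ (s ↔ p)) ∧ ((u → t) → (t ↔ t))): α-rule — add T (q ∧ (s ↔ p)), T ((u → t) → (t ↔ t)).
T (q ∧ (s ↔ p)): α-rule — add T q, T (s ↔ p).
T ((u → t) → (t ↔ t)): β-rule — branch into F (u → t)  //  T (t ↔ t).
  branch 1 (add F (u → t)):
    F (u → t): α-rule — add T u, F t.
    T (s ↔ p): β-rule — branch into T s, T p  //  F s, F p.
      branch 1.1 (add T s, T p):
        ○ open, literals {p=true, q=true, s=true, t=false, u=true}.
      branch 1.2 (add F s, F p):
        ○ open, literals {p=false, q=true, s=false, t=false, u=true}.
  branch 2 (add T (t ↔ t)):
    T (s ↔ p): β-rule — branch into T s, T p  //  F s, F p.
      branch 2.1 (add T s, T p):
        T (t ↔ t): β-rule — branch into T t, T t  //  F t, F t.
          branch 2.1.1 (add T t, T t):
            ○ open, literals {p=true, q=true, s=true, t=true}.
          branch 2.1.2 (add F t, F t):
            ○ open, literals {p=true, q=true, s=true, t=false}.
      branch 2.2 (add F s, F p):
        T (t ↔ t): β-rule — branch into T t, T t  //  F t, F t.
          branch 2.2.1 (add T t, T t):
            ○ open, literals {p=false, q=true, s=false, t=true}.
          branch 2.2.2 (add F t, F t):
            ○ open, literals {p=false, q=true, s=false, t=false}.
0 branches closed, 6 open.
Each open branch fixes some atoms; the unmentioned ones are free. Counting distinct full assignments: branch {p=true, q=true, s=true, t=false, u=true} (r) contributes 2 new; branch {p=false, q=true, s=false, t=false, u=true} (r) contributes 2 new; branch {p=true, q=true, s=true, t=true} (r, u) contributes 4 new; branch {p=true, q=true, s=true, t=false} (r, u) contributes 2 new; branch {p=false, q=true, s=false, t=true} (r, u) contributes 4 new; branch {p=false, q=true, s=false, t=false} (r, u) contributes 2 new. Total: 16.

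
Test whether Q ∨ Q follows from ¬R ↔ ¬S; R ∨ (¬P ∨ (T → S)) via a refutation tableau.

No

Initial set: {(¬R ↔ ¬S); (R ∨ (¬P ∨ (T → S))); ¬(Q ∨ Q)}.
¬(Q ∨ Q): α-rule — add ¬Q, ¬Q.
(¬R ↔ ¬S): β-rule — branch into ¬R, ¬S  //  ¬¬R, ¬¬S.
  branch 1 (add ¬R, ¬S):
    (R ∨ (¬P ∨ (T → S))): β-rule — branch into R  //  (¬P ∨ (T → S)).
      branch 1.1 (add R):
        × closes — contains both R and ¬R.
      branch 1.2 (add (¬P ∨ (T → S))):
        (¬P ∨ (T → S)): β-rule — branch into ¬P  //  (T → S).
          branch 1.2.1 (add ¬P):
            ○ open, literals {P=false, Q=false, R=false, S=false}.
          branch 1.2.2 (add (T → S)):
            (T → S): β-rule — branch into ¬T  //  S.
              branch 1.2.2.1 (add ¬T):
                ○ open, literals {Q=false, R=false, S=false, T=false}.
              branch 1.2.2.2 (add S):
                × closes — contains both S and ¬S.
  branch 2 (add ¬¬R, ¬¬S):
    (R ∨ (¬P ∨ (T → S))): β-rule — branch into R  //  (¬P ∨ (T → S)).
      branch 2.1 (add R):
        ○ open, literals {Q=false, R=true, S=true}.
      branch 2.2 (add (¬P ∨ (T → S))):
        (¬P ∨ (T → S)): β-rule — branch into ¬P  //  (T → S).
          branch 2.2.1 (add ¬P):
            ○ open, literals {P=false, Q=false, R=true, S=true}.
          branch 2.2.2 (add (T → S)):
            (T → S): β-rule — branch into ¬T  //  S.
              branch 2.2.2.1 (add ¬T):
                ○ open, literals {Q=false, R=true, S=true, T=false}.
              branch 2.2.2.2 (add S):
                ○ open, literals {Q=false, R=true, S=true}.
2 branches closed, 6 open.
An open branch gives a countermodel: P=false, Q=false, R=false, S=false (unmentioned atoms arbitrary); the premises hold there but the conclusion fails.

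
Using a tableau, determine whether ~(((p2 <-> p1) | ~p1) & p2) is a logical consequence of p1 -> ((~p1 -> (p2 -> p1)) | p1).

No

Initial set: {(p1 -> ((~p1 -> (p2 -> p1)) | p1)); ~~(((p2 <-> p1) | ~p1) & p2)}.
~~(((p2 <-> p1) | ~p1) & p2): α-rule — add ((p2 <-> p1) | ~p1), p2.
(p1 -> ((~p1 -> (p2 -> p1)) | p1)): β-rule — branch into ~p1  //  ((~p1 -> (p2 -> p1)) | p1).
  branch 1 (add ~p1):
    ((p2 <-> p1) | ~p1): β-rule — branch into (p2 <-> p1)  //  ~p1.
      branch 1.1 (add (p2 <-> p1)):
        (p2 <-> p1): β-rule — branch into p2, p1  //  ~p2, ~p1.
          branch 1.1.1 (add p2, p1):
            × closes — contains both p1 and ~p1.
          branch 1.1.2 (add ~p2, ~p1):
            × closes — contains both p2 and ~p2.
      branch 1.2 (add ~p1):
        ○ open, literals {p1=0, p2=1}.
  branch 2 (add ((~p1 -> (p2 -> p1)) | p1)):
    ((p2 <-> p1) | ~p1): β-rule — branch into (p2 <-> p1)  //  ~p1.
      branch 2.1 (add (p2 <-> p1)):
        ((~p1 -> (p2 -> p1)) | p1): β-rule — branch into (~p1 -> (p2 -> p1))  //  p1.
          branch 2.1.1 (add (~p1 -> (p2 -> p1))):
            (p2 <-> p1): β-rule — branch into p2, p1  //  ~p2, ~p1.
              branch 2.1.1.1 (add p2, p1):
                (~p1 -> (p2 -> p1)): β-rule — branch into ~~p1  //  (p2 -> p1).
                  branch 2.1.1.1.1 (add ~~p1):
                    ○ open, literals {p1=1, p2=1}.
                  branch 2.1.1.1.2 (add (p2 -> p1)):
                    (p2 -> p1): β-rule — branch into ~p2  //  p1.
                      branch 2.1.1.1.2.1 (add ~p2):
                        × closes — contains both p2 and ~p2.
                      branch 2.1.1.1.2.2 (add p1):
                        ○ open, literals {p1=1, p2=1}.
              branch 2.1.1.2 (add ~p2, ~p1):
                × closes — contains both p2 and ~p2.
          branch 2.1.2 (add p1):
            (p2 <-> p1): β-rule — branch into p2, p1  //  ~p2, ~p1.
              branch 2.1.2.1 (add p2, p1):
                ○ open, literals {p1=1, p2=1}.
              branch 2.1.2.2 (add ~p2, ~p1):
                × closes — contains both p2 and ~p2.
      branch 2.2 (add ~p1):
        ((~p1 -> (p2 -> p1)) | p1): β-rule — branch into (~p1 -> (p2 -> p1))  //  p1.
          branch 2.2.1 (add (~p1 -> (p2 -> p1))):
            (~p1 -> (p2 -> p1)): β-rule — branch into ~~p1  //  (p2 -> p1).
              branch 2.2.1.1 (add ~~p1):
                × closes — contains both p1 and ~p1.
              branch 2.2.1.2 (add (p2 -> p1)):
                (p2 -> p1): β-rule — branch into ~p2  //  p1.
                  branch 2.2.1.2.1 (add ~p2):
                    × closes — contains both p2 and ~p2.
                  branch 2.2.1.2.2 (add p1):
                    × closes — contains both p1 and ~p1.
          branch 2.2.2 (add p1):
            × closes — contains both p1 and ~p1.
9 branches closed, 4 open.
An open branch gives a countermodel: p1=0, p2=1 (unmentioned atoms arbitrary); the premises hold there but the conclusion fails.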